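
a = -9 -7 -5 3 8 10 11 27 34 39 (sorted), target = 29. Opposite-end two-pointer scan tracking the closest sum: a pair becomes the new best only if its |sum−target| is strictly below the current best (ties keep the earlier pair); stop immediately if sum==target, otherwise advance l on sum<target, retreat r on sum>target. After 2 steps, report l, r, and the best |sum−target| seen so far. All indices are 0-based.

l=0 r=9: -9+39=30 d=1 *, r--
l=0 r=8: -9+34=25 d=4, l++

l=1, r=8, best |Δ|=1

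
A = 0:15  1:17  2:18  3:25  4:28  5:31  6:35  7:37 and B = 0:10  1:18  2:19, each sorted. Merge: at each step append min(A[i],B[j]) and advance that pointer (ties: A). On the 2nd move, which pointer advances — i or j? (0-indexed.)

[i=0,j=0] A[i]=15>B[j]=10 take 10 → j++
[i=0,j=1] A[i]=15<=B[j]=18 take 15 → i++

i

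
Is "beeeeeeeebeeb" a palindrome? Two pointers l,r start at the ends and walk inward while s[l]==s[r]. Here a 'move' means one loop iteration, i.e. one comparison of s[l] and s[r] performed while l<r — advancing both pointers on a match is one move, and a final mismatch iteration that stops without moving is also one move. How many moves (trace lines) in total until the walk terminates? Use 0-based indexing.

4 moves

[0,12] 'b'=='b' → l++,r--
[1,11] 'e'=='e' → l++,r--
[2,10] 'e'=='e' → l++,r--
[3,9] 'e'!='b' → stop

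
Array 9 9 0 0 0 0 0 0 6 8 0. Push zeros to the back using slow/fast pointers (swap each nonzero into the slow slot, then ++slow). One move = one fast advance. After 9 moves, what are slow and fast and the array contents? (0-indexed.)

slow=3, fast=9, a=[9, 9, 6, 0, 0, 0, 0, 0, 0, 8, 0]

(s=0,f=0) a[fast]=9≠0 swap→a[0]=9 → slow++,fast++
(s=1,f=1) a[fast]=9≠0 swap→a[1]=9 → slow++,fast++
(s=2,f=2) a[fast]=0 → fast++
(s=2,f=3) a[fast]=0 → fast++
(s=2,f=4) a[fast]=0 → fast++
(s=2,f=5) a[fast]=0 → fast++
(s=2,f=6) a[fast]=0 → fast++
(s=2,f=7) a[fast]=0 → fast++
(s=2,f=8) a[fast]=6≠0 swap→a[2]=6 → slow++,fast++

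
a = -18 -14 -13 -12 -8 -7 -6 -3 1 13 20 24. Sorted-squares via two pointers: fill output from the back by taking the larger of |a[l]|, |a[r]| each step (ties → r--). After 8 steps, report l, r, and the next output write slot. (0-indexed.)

[0,11] |-18|<=|24| out[11]=576 → r--
[0,10] |-18|<=|20| out[10]=400 → r--
[0,9] |-18|>|13| out[9]=324 → l++
[1,9] |-14|>|13| out[8]=196 → l++
[2,9] |-13|<=|13| out[7]=169 → r--
[2,8] |-13|>|1| out[6]=169 → l++
[3,8] |-12|>|1| out[5]=144 → l++
[4,8] |-8|>|1| out[4]=64 → l++

l=5, r=8, next write slot=3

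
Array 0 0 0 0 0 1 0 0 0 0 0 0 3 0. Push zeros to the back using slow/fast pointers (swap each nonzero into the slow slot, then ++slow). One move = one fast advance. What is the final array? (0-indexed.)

[1, 3, 0, 0, 0, 0, 0, 0, 0, 0, 0, 0, 0, 0]

(s=0,f=0) a[fast]=0 → fast++
(s=0,f=1) a[fast]=0 → fast++
(s=0,f=2) a[fast]=0 → fast++
(s=0,f=3) a[fast]=0 → fast++
(s=0,f=4) a[fast]=0 → fast++
(s=0,f=5) a[fast]=1≠0 swap→a[0]=1 → slow++,fast++
(s=1,f=6) a[fast]=0 → fast++
(s=1,f=7) a[fast]=0 → fast++
(s=1,f=8) a[fast]=0 → fast++
(s=1,f=9) a[fast]=0 → fast++
(s=1,f=10) a[fast]=0 → fast++
(s=1,f=11) a[fast]=0 → fast++
(s=1,f=12) a[fast]=3≠0 swap→a[1]=3 → slow++,fast++
(s=2,f=13) a[fast]=0 → fast++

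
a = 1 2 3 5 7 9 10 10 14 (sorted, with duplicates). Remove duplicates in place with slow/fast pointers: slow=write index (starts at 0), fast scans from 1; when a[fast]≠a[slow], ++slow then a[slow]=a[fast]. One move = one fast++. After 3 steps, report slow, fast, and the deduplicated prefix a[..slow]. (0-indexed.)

slow=3, fast=4, prefix=[1, 2, 3, 5]

(s=0,f=1) a[fast]=2≠a[slow]=1 write a[1]=2 → slow++,fast++
(s=1,f=2) a[fast]=3≠a[slow]=2 write a[2]=3 → slow++,fast++
(s=2,f=3) a[fast]=5≠a[slow]=3 write a[3]=5 → slow++,fast++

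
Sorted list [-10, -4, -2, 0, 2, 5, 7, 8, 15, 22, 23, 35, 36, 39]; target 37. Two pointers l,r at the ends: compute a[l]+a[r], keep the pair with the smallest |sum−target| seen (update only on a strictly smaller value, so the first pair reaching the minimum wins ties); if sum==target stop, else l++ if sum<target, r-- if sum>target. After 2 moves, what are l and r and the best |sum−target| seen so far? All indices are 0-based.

l=2, r=13, best |Δ|=2

[0,13] -10+39=29 d=8 * → l++
[1,13] -4+39=35 d=2 * → l++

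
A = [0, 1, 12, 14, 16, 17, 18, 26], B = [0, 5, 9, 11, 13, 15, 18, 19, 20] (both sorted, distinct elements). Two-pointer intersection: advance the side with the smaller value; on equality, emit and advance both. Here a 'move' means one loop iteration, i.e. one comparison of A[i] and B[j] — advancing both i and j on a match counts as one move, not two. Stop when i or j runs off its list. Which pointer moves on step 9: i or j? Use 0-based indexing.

j

[i=0,j=0] 0==0 emit → i++,j++
[i=1,j=1] 1<5 → i++
[i=2,j=1] 12>5 → j++
[i=2,j=2] 12>9 → j++
[i=2,j=3] 12>11 → j++
[i=2,j=4] 12<13 → i++
[i=3,j=4] 14>13 → j++
[i=3,j=5] 14<15 → i++
[i=4,j=5] 16>15 → j++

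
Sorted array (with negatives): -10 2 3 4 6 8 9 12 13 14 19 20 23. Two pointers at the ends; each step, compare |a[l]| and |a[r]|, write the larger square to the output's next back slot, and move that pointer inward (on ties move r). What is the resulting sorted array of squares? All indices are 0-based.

[4, 9, 16, 36, 64, 81, 100, 144, 169, 196, 361, 400, 529]

l=0 r=12: |-10|<=|23| out[12]=529, r--
l=0 r=11: |-10|<=|20| out[11]=400, r--
l=0 r=10: |-10|<=|19| out[10]=361, r--
l=0 r=9: |-10|<=|14| out[9]=196, r--
l=0 r=8: |-10|<=|13| out[8]=169, r--
l=0 r=7: |-10|<=|12| out[7]=144, r--
l=0 r=6: |-10|>|9| out[6]=100, l++
l=1 r=6: |2|<=|9| out[5]=81, r--
l=1 r=5: |2|<=|8| out[4]=64, r--
l=1 r=4: |2|<=|6| out[3]=36, r--
l=1 r=3: |2|<=|4| out[2]=16, r--
l=1 r=2: |2|<=|3| out[1]=9, r--
l=1 r=1: |2|<=|2| out[0]=4, r--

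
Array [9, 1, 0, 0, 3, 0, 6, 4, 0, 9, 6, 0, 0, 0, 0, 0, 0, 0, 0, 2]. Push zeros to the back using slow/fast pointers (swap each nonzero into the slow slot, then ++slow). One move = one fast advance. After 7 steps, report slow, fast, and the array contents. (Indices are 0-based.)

slow=4, fast=7, a=[9, 1, 3, 6, 0, 0, 0, 4, 0, 9, 6, 0, 0, 0, 0, 0, 0, 0, 0, 2]

(s=0,f=0) a[fast]=9≠0 swap→a[0]=9 → slow++,fast++
(s=1,f=1) a[fast]=1≠0 swap→a[1]=1 → slow++,fast++
(s=2,f=2) a[fast]=0 → fast++
(s=2,f=3) a[fast]=0 → fast++
(s=2,f=4) a[fast]=3≠0 swap→a[2]=3 → slow++,fast++
(s=3,f=5) a[fast]=0 → fast++
(s=3,f=6) a[fast]=6≠0 swap→a[3]=6 → slow++,fast++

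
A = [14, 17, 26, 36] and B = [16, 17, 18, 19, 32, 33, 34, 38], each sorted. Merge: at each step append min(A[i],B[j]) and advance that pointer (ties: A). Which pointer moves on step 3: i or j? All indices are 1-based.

[i=1,j=1] A[i]=14<=B[j]=16 take 14 → i++
[i=2,j=1] A[i]=17>B[j]=16 take 16 → j++
[i=2,j=2] A[i]=17<=B[j]=17 take 17 → i++

i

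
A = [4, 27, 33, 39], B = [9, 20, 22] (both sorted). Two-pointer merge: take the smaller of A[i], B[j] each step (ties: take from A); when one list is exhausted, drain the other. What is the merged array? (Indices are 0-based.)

[4, 9, 20, 22, 27, 33, 39]

[i=0,j=0] A[i]=4<=B[j]=9 take 4 → i++
[i=1,j=0] A[i]=27>B[j]=9 take 9 → j++
[i=1,j=1] A[i]=27>B[j]=20 take 20 → j++
[i=1,j=2] A[i]=27>B[j]=22 take 22 → j++
[i=1,j=3] B done, take A[i]=27 → i++
[i=2,j=3] B done, take A[i]=33 → i++
[i=3,j=3] B done, take A[i]=39 → i++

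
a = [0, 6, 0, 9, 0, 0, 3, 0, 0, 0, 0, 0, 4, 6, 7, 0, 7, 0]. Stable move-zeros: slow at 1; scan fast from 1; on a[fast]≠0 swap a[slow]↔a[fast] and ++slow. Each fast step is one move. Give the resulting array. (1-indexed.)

[6, 9, 3, 4, 6, 7, 7, 0, 0, 0, 0, 0, 0, 0, 0, 0, 0, 0]

(s=1,f=1) a[fast]=0 → fast++
(s=1,f=2) a[fast]=6≠0 swap→a[1]=6 → slow++,fast++
(s=2,f=3) a[fast]=0 → fast++
(s=2,f=4) a[fast]=9≠0 swap→a[2]=9 → slow++,fast++
(s=3,f=5) a[fast]=0 → fast++
(s=3,f=6) a[fast]=0 → fast++
(s=3,f=7) a[fast]=3≠0 swap→a[3]=3 → slow++,fast++
(s=4,f=8) a[fast]=0 → fast++
(s=4,f=9) a[fast]=0 → fast++
(s=4,f=10) a[fast]=0 → fast++
(s=4,f=11) a[fast]=0 → fast++
(s=4,f=12) a[fast]=0 → fast++
(s=4,f=13) a[fast]=4≠0 swap→a[4]=4 → slow++,fast++
(s=5,f=14) a[fast]=6≠0 swap→a[5]=6 → slow++,fast++
(s=6,f=15) a[fast]=7≠0 swap→a[6]=7 → slow++,fast++
(s=7,f=16) a[fast]=0 → fast++
(s=7,f=17) a[fast]=7≠0 swap→a[7]=7 → slow++,fast++
(s=8,f=18) a[fast]=0 → fast++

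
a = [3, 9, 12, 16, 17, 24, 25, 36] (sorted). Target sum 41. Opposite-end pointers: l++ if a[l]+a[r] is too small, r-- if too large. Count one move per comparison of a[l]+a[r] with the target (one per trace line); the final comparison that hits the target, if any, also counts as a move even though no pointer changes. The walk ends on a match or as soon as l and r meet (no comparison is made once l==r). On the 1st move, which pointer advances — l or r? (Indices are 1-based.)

[1,8] 3+36=39 <41 → l++

l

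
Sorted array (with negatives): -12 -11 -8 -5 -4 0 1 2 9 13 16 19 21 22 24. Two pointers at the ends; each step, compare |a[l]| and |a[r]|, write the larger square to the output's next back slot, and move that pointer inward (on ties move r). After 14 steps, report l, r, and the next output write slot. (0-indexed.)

l=0 r=14: |-12|<=|24| out[14]=576, r--
l=0 r=13: |-12|<=|22| out[13]=484, r--
l=0 r=12: |-12|<=|21| out[12]=441, r--
l=0 r=11: |-12|<=|19| out[11]=361, r--
l=0 r=10: |-12|<=|16| out[10]=256, r--
l=0 r=9: |-12|<=|13| out[9]=169, r--
l=0 r=8: |-12|>|9| out[8]=144, l++
l=1 r=8: |-11|>|9| out[7]=121, l++
l=2 r=8: |-8|<=|9| out[6]=81, r--
l=2 r=7: |-8|>|2| out[5]=64, l++
l=3 r=7: |-5|>|2| out[4]=25, l++
l=4 r=7: |-4|>|2| out[3]=16, l++
l=5 r=7: |0|<=|2| out[2]=4, r--
l=5 r=6: |0|<=|1| out[1]=1, r--

l=5, r=5, next write slot=0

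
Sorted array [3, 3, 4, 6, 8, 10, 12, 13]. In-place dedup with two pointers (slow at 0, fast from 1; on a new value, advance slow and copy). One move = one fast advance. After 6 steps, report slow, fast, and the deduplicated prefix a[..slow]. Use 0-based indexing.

slow=5, fast=7, prefix=[3, 4, 6, 8, 10, 12]

slow=0 fast=1: a[fast]=3=a[slow] dup, fast++
slow=0 fast=2: a[fast]=4≠a[slow]=3 write a[1]=4, slow++,fast++
slow=1 fast=3: a[fast]=6≠a[slow]=4 write a[2]=6, slow++,fast++
slow=2 fast=4: a[fast]=8≠a[slow]=6 write a[3]=8, slow++,fast++
slow=3 fast=5: a[fast]=10≠a[slow]=8 write a[4]=10, slow++,fast++
slow=4 fast=6: a[fast]=12≠a[slow]=10 write a[5]=12, slow++,fast++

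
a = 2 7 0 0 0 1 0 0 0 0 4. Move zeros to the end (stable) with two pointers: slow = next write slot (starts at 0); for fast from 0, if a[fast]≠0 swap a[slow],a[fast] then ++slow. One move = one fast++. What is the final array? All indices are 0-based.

[2, 7, 1, 4, 0, 0, 0, 0, 0, 0, 0]

slow=0 fast=0: a[fast]=2≠0 swap→a[0]=2, slow++,fast++
slow=1 fast=1: a[fast]=7≠0 swap→a[1]=7, slow++,fast++
slow=2 fast=2: a[fast]=0, fast++
slow=2 fast=3: a[fast]=0, fast++
slow=2 fast=4: a[fast]=0, fast++
slow=2 fast=5: a[fast]=1≠0 swap→a[2]=1, slow++,fast++
slow=3 fast=6: a[fast]=0, fast++
slow=3 fast=7: a[fast]=0, fast++
slow=3 fast=8: a[fast]=0, fast++
slow=3 fast=9: a[fast]=0, fast++
slow=3 fast=10: a[fast]=4≠0 swap→a[3]=4, slow++,fast++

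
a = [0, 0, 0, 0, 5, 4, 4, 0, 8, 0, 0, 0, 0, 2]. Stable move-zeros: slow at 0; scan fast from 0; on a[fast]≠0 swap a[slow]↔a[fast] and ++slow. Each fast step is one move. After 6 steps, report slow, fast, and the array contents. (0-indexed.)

(s=0,f=0) a[fast]=0 → fast++
(s=0,f=1) a[fast]=0 → fast++
(s=0,f=2) a[fast]=0 → fast++
(s=0,f=3) a[fast]=0 → fast++
(s=0,f=4) a[fast]=5≠0 swap→a[0]=5 → slow++,fast++
(s=1,f=5) a[fast]=4≠0 swap→a[1]=4 → slow++,fast++

slow=2, fast=6, a=[5, 4, 0, 0, 0, 0, 4, 0, 8, 0, 0, 0, 0, 2]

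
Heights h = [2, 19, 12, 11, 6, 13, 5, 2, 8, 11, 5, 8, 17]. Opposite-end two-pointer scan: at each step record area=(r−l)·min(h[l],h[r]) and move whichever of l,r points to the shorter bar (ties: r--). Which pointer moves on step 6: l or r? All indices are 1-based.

l=1 r=13: min(2,17)*12=24 best=24 *, l++
l=2 r=13: min(19,17)*11=187 best=187 *, r--
l=2 r=12: min(19,8)*10=80 best=187, r--
l=2 r=11: min(19,5)*9=45 best=187, r--
l=2 r=10: min(19,11)*8=88 best=187, r--
l=2 r=9: min(19,8)*7=56 best=187, r--

r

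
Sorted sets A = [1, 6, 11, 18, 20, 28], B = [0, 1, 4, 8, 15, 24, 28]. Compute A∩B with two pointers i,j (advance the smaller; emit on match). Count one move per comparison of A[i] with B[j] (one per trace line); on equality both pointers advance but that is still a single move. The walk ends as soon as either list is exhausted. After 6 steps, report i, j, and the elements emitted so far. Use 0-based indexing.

i=3, j=4, emitted=[1]

i=0 j=0: 1>0, j++
i=0 j=1: 1==1 emit, i++,j++
i=1 j=2: 6>4, j++
i=1 j=3: 6<8, i++
i=2 j=3: 11>8, j++
i=2 j=4: 11<15, i++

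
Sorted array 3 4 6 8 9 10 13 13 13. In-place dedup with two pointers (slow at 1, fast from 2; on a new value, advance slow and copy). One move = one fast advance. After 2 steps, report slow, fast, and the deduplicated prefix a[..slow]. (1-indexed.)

slow=3, fast=4, prefix=[3, 4, 6]

(s=1,f=2) a[fast]=4≠a[slow]=3 write a[2]=4 → slow++,fast++
(s=2,f=3) a[fast]=6≠a[slow]=4 write a[3]=6 → slow++,fast++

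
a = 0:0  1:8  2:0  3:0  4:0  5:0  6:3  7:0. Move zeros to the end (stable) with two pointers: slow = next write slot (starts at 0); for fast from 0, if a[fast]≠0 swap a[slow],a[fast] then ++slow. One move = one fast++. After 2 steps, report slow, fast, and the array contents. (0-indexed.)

(s=0,f=0) a[fast]=0 → fast++
(s=0,f=1) a[fast]=8≠0 swap→a[0]=8 → slow++,fast++

slow=1, fast=2, a=[8, 0, 0, 0, 0, 0, 3, 0]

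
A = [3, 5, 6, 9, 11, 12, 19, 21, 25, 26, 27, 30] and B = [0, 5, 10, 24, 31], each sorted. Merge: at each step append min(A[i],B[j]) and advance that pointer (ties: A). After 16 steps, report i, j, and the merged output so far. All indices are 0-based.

i=12, j=4, merged so far=[0, 3, 5, 5, 6, 9, 10, 11, 12, 19, 21, 24, 25, 26, 27, 30]

[i=0,j=0] A[i]=3>B[j]=0 take 0 → j++
[i=0,j=1] A[i]=3<=B[j]=5 take 3 → i++
[i=1,j=1] A[i]=5<=B[j]=5 take 5 → i++
[i=2,j=1] A[i]=6>B[j]=5 take 5 → j++
[i=2,j=2] A[i]=6<=B[j]=10 take 6 → i++
[i=3,j=2] A[i]=9<=B[j]=10 take 9 → i++
[i=4,j=2] A[i]=11>B[j]=10 take 10 → j++
[i=4,j=3] A[i]=11<=B[j]=24 take 11 → i++
[i=5,j=3] A[i]=12<=B[j]=24 take 12 → i++
[i=6,j=3] A[i]=19<=B[j]=24 take 19 → i++
[i=7,j=3] A[i]=21<=B[j]=24 take 21 → i++
[i=8,j=3] A[i]=25>B[j]=24 take 24 → j++
[i=8,j=4] A[i]=25<=B[j]=31 take 25 → i++
[i=9,j=4] A[i]=26<=B[j]=31 take 26 → i++
[i=10,j=4] A[i]=27<=B[j]=31 take 27 → i++
[i=11,j=4] A[i]=30<=B[j]=31 take 30 → i++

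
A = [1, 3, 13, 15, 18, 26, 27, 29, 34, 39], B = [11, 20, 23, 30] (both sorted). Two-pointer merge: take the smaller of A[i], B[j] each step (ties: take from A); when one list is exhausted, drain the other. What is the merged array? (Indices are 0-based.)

[1, 3, 11, 13, 15, 18, 20, 23, 26, 27, 29, 30, 34, 39]

i=0 j=0: A[i]=1<=B[j]=11 take 1, i++
i=1 j=0: A[i]=3<=B[j]=11 take 3, i++
i=2 j=0: A[i]=13>B[j]=11 take 11, j++
i=2 j=1: A[i]=13<=B[j]=20 take 13, i++
i=3 j=1: A[i]=15<=B[j]=20 take 15, i++
i=4 j=1: A[i]=18<=B[j]=20 take 18, i++
i=5 j=1: A[i]=26>B[j]=20 take 20, j++
i=5 j=2: A[i]=26>B[j]=23 take 23, j++
i=5 j=3: A[i]=26<=B[j]=30 take 26, i++
i=6 j=3: A[i]=27<=B[j]=30 take 27, i++
i=7 j=3: A[i]=29<=B[j]=30 take 29, i++
i=8 j=3: A[i]=34>B[j]=30 take 30, j++
i=8 j=4: B done, take A[i]=34, i++
i=9 j=4: B done, take A[i]=39, i++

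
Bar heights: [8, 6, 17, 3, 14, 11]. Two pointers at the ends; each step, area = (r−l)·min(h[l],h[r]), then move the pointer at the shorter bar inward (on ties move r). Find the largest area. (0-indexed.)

max area = 40

l=0 r=5: min(8,11)*5=40 best=40 *, l++
l=1 r=5: min(6,11)*4=24 best=40, l++
l=2 r=5: min(17,11)*3=33 best=40, r--
l=2 r=4: min(17,14)*2=28 best=40, r--
l=2 r=3: min(17,3)*1=3 best=40, r--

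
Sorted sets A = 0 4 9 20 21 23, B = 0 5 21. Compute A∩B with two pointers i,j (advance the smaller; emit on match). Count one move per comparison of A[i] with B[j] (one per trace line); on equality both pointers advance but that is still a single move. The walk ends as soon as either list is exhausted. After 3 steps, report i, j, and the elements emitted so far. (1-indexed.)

[i=1,j=1] 0==0 emit → i++,j++
[i=2,j=2] 4<5 → i++
[i=3,j=2] 9>5 → j++

i=3, j=3, emitted=[0]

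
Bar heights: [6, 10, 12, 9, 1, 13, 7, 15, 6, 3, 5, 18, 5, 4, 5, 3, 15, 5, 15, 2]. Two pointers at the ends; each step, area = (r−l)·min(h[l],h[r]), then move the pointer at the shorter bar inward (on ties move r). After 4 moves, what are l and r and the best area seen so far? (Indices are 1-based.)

[1,20] min(6,2)*19=38 best=38 * → r--
[1,19] min(6,15)*18=108 best=108 * → l++
[2,19] min(10,15)*17=170 best=170 * → l++
[3,19] min(12,15)*16=192 best=192 * → l++

l=4, r=19, best area=192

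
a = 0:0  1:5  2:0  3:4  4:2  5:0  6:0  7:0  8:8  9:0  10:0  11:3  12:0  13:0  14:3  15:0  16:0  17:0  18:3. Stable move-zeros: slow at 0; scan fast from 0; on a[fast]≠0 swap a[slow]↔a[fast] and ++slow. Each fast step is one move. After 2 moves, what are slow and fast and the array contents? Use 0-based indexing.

slow=1, fast=2, a=[5, 0, 0, 4, 2, 0, 0, 0, 8, 0, 0, 3, 0, 0, 3, 0, 0, 0, 3]

slow=0 fast=0: a[fast]=0, fast++
slow=0 fast=1: a[fast]=5≠0 swap→a[0]=5, slow++,fast++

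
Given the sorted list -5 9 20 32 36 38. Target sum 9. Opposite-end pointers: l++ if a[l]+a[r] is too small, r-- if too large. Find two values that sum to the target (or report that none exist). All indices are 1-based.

no pair

[1,6] -5+38=33 >9 → r--
[1,5] -5+36=31 >9 → r--
[1,4] -5+32=27 >9 → r--
[1,3] -5+20=15 >9 → r--
[1,2] -5+9=4 <9 → l++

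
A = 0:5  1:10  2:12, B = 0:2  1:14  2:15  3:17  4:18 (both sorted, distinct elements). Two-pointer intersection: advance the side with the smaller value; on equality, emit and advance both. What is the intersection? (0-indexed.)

intersection = []

[i=0,j=0] 5>2 → j++
[i=0,j=1] 5<14 → i++
[i=1,j=1] 10<14 → i++
[i=2,j=1] 12<14 → i++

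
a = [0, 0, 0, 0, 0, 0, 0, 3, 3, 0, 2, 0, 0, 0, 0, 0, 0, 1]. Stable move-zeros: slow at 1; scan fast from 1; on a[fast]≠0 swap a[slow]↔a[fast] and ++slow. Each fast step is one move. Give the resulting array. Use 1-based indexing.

[3, 3, 2, 1, 0, 0, 0, 0, 0, 0, 0, 0, 0, 0, 0, 0, 0, 0]

slow=1 fast=1: a[fast]=0, fast++
slow=1 fast=2: a[fast]=0, fast++
slow=1 fast=3: a[fast]=0, fast++
slow=1 fast=4: a[fast]=0, fast++
slow=1 fast=5: a[fast]=0, fast++
slow=1 fast=6: a[fast]=0, fast++
slow=1 fast=7: a[fast]=0, fast++
slow=1 fast=8: a[fast]=3≠0 swap→a[1]=3, slow++,fast++
slow=2 fast=9: a[fast]=3≠0 swap→a[2]=3, slow++,fast++
slow=3 fast=10: a[fast]=0, fast++
slow=3 fast=11: a[fast]=2≠0 swap→a[3]=2, slow++,fast++
slow=4 fast=12: a[fast]=0, fast++
slow=4 fast=13: a[fast]=0, fast++
slow=4 fast=14: a[fast]=0, fast++
slow=4 fast=15: a[fast]=0, fast++
slow=4 fast=16: a[fast]=0, fast++
slow=4 fast=17: a[fast]=0, fast++
slow=4 fast=18: a[fast]=1≠0 swap→a[4]=1, slow++,fast++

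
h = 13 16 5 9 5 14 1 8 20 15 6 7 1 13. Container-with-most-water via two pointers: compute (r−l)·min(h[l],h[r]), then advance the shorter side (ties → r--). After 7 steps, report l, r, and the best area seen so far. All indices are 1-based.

[1,14] min(13,13)*13=169 best=169 * → r--
[1,13] min(13,1)*12=12 best=169 → r--
[1,12] min(13,7)*11=77 best=169 → r--
[1,11] min(13,6)*10=60 best=169 → r--
[1,10] min(13,15)*9=117 best=169 → l++
[2,10] min(16,15)*8=120 best=169 → r--
[2,9] min(16,20)*7=112 best=169 → l++

l=3, r=9, best area=169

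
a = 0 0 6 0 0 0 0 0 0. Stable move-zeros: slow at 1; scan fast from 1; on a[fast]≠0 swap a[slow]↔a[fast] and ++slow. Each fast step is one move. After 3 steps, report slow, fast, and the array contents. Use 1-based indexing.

(s=1,f=1) a[fast]=0 → fast++
(s=1,f=2) a[fast]=0 → fast++
(s=1,f=3) a[fast]=6≠0 swap→a[1]=6 → slow++,fast++

slow=2, fast=4, a=[6, 0, 0, 0, 0, 0, 0, 0, 0]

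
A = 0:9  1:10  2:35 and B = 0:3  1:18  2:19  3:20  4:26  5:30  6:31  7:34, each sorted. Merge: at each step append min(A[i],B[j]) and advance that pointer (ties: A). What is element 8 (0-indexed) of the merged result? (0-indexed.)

merged[8] = 31

i=0 j=0: A[i]=9>B[j]=3 take 3, j++
i=0 j=1: A[i]=9<=B[j]=18 take 9, i++
i=1 j=1: A[i]=10<=B[j]=18 take 10, i++
i=2 j=1: A[i]=35>B[j]=18 take 18, j++
i=2 j=2: A[i]=35>B[j]=19 take 19, j++
i=2 j=3: A[i]=35>B[j]=20 take 20, j++
i=2 j=4: A[i]=35>B[j]=26 take 26, j++
i=2 j=5: A[i]=35>B[j]=30 take 30, j++
i=2 j=6: A[i]=35>B[j]=31 take 31, j++
i=2 j=7: A[i]=35>B[j]=34 take 34, j++
i=2 j=8: B done, take A[i]=35, i++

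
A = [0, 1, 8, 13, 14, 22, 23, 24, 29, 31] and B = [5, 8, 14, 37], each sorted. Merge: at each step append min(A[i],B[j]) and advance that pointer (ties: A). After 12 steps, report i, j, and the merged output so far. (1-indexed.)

[i=1,j=1] A[i]=0<=B[j]=5 take 0 → i++
[i=2,j=1] A[i]=1<=B[j]=5 take 1 → i++
[i=3,j=1] A[i]=8>B[j]=5 take 5 → j++
[i=3,j=2] A[i]=8<=B[j]=8 take 8 → i++
[i=4,j=2] A[i]=13>B[j]=8 take 8 → j++
[i=4,j=3] A[i]=13<=B[j]=14 take 13 → i++
[i=5,j=3] A[i]=14<=B[j]=14 take 14 → i++
[i=6,j=3] A[i]=22>B[j]=14 take 14 → j++
[i=6,j=4] A[i]=22<=B[j]=37 take 22 → i++
[i=7,j=4] A[i]=23<=B[j]=37 take 23 → i++
[i=8,j=4] A[i]=24<=B[j]=37 take 24 → i++
[i=9,j=4] A[i]=29<=B[j]=37 take 29 → i++

i=10, j=4, merged so far=[0, 1, 5, 8, 8, 13, 14, 14, 22, 23, 24, 29]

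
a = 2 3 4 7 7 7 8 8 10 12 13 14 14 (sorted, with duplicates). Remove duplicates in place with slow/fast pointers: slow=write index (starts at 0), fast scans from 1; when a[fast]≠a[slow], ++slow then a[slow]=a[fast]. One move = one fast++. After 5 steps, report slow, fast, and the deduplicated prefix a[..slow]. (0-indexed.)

slow=3, fast=6, prefix=[2, 3, 4, 7]

(s=0,f=1) a[fast]=3≠a[slow]=2 write a[1]=3 → slow++,fast++
(s=1,f=2) a[fast]=4≠a[slow]=3 write a[2]=4 → slow++,fast++
(s=2,f=3) a[fast]=7≠a[slow]=4 write a[3]=7 → slow++,fast++
(s=3,f=4) a[fast]=7=a[slow] dup → fast++
(s=3,f=5) a[fast]=7=a[slow] dup → fast++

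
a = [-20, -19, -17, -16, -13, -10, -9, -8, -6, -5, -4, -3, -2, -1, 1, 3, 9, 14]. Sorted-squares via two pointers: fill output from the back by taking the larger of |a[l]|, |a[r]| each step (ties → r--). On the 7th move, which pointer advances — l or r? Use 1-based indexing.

l

l=1 r=18: |-20|>|14| out[18]=400, l++
l=2 r=18: |-19|>|14| out[17]=361, l++
l=3 r=18: |-17|>|14| out[16]=289, l++
l=4 r=18: |-16|>|14| out[15]=256, l++
l=5 r=18: |-13|<=|14| out[14]=196, r--
l=5 r=17: |-13|>|9| out[13]=169, l++
l=6 r=17: |-10|>|9| out[12]=100, l++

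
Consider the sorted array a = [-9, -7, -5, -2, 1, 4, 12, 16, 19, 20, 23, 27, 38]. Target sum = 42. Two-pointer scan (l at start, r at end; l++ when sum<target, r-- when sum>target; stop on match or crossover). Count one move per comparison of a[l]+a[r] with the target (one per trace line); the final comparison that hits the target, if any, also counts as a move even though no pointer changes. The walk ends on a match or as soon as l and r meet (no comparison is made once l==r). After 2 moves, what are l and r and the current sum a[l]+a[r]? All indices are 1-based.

l=1 r=13: -9+38=29 <42, l++
l=2 r=13: -7+38=31 <42, l++

l=3, r=13, sum=33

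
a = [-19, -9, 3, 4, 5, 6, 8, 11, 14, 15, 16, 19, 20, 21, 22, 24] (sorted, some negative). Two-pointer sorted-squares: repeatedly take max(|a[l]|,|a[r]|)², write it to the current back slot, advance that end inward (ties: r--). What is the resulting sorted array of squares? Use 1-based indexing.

[9, 16, 25, 36, 64, 81, 121, 196, 225, 256, 361, 361, 400, 441, 484, 576]

[1,16] |-19|<=|24| out[16]=576 → r--
[1,15] |-19|<=|22| out[15]=484 → r--
[1,14] |-19|<=|21| out[14]=441 → r--
[1,13] |-19|<=|20| out[13]=400 → r--
[1,12] |-19|<=|19| out[12]=361 → r--
[1,11] |-19|>|16| out[11]=361 → l++
[2,11] |-9|<=|16| out[10]=256 → r--
[2,10] |-9|<=|15| out[9]=225 → r--
[2,9] |-9|<=|14| out[8]=196 → r--
[2,8] |-9|<=|11| out[7]=121 → r--
[2,7] |-9|>|8| out[6]=81 → l++
[3,7] |3|<=|8| out[5]=64 → r--
[3,6] |3|<=|6| out[4]=36 → r--
[3,5] |3|<=|5| out[3]=25 → r--
[3,4] |3|<=|4| out[2]=16 → r--
[3,3] |3|<=|3| out[1]=9 → r--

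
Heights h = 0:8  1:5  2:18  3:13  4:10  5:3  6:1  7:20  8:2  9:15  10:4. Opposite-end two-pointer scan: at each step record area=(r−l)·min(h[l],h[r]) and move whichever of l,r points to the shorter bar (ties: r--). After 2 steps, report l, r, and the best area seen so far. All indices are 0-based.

l=1, r=9, best area=72

[0,10] min(8,4)*10=40 best=40 * → r--
[0,9] min(8,15)*9=72 best=72 * → l++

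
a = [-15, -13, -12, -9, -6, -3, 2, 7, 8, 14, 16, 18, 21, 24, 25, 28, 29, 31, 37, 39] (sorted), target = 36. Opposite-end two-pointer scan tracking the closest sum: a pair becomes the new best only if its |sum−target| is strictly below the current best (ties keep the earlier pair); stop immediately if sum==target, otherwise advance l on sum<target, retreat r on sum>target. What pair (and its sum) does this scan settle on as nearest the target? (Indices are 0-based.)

pair (-3, 39) with sum 36 (|Δ|=0)

l=0 r=19: -15+39=24 d=12 *, l++
l=1 r=19: -13+39=26 d=10 *, l++
l=2 r=19: -12+39=27 d=9 *, l++
l=3 r=19: -9+39=30 d=6 *, l++
l=4 r=19: -6+39=33 d=3 *, l++
l=5 r=19: -3+39=36 d=0 *, stop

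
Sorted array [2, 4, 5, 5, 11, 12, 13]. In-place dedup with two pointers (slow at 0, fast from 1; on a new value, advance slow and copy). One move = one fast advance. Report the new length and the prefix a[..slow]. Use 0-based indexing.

length 6; prefix = [2, 4, 5, 11, 12, 13]

slow=0 fast=1: a[fast]=4≠a[slow]=2 write a[1]=4, slow++,fast++
slow=1 fast=2: a[fast]=5≠a[slow]=4 write a[2]=5, slow++,fast++
slow=2 fast=3: a[fast]=5=a[slow] dup, fast++
slow=2 fast=4: a[fast]=11≠a[slow]=5 write a[3]=11, slow++,fast++
slow=3 fast=5: a[fast]=12≠a[slow]=11 write a[4]=12, slow++,fast++
slow=4 fast=6: a[fast]=13≠a[slow]=12 write a[5]=13, slow++,fast++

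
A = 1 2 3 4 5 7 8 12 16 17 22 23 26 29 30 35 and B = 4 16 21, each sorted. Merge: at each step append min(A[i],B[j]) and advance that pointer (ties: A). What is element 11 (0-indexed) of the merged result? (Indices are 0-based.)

merged[11] = 17

[i=0,j=0] A[i]=1<=B[j]=4 take 1 → i++
[i=1,j=0] A[i]=2<=B[j]=4 take 2 → i++
[i=2,j=0] A[i]=3<=B[j]=4 take 3 → i++
[i=3,j=0] A[i]=4<=B[j]=4 take 4 → i++
[i=4,j=0] A[i]=5>B[j]=4 take 4 → j++
[i=4,j=1] A[i]=5<=B[j]=16 take 5 → i++
[i=5,j=1] A[i]=7<=B[j]=16 take 7 → i++
[i=6,j=1] A[i]=8<=B[j]=16 take 8 → i++
[i=7,j=1] A[i]=12<=B[j]=16 take 12 → i++
[i=8,j=1] A[i]=16<=B[j]=16 take 16 → i++
[i=9,j=1] A[i]=17>B[j]=16 take 16 → j++
[i=9,j=2] A[i]=17<=B[j]=21 take 17 → i++
[i=10,j=2] A[i]=22>B[j]=21 take 21 → j++
[i=10,j=3] B done, take A[i]=22 → i++
[i=11,j=3] B done, take A[i]=23 → i++
[i=12,j=3] B done, take A[i]=26 → i++
[i=13,j=3] B done, take A[i]=29 → i++
[i=14,j=3] B done, take A[i]=30 → i++
[i=15,j=3] B done, take A[i]=35 → i++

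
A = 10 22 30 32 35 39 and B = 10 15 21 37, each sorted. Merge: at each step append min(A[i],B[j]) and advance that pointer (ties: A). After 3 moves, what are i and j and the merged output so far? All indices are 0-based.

i=1, j=2, merged so far=[10, 10, 15]

i=0 j=0: A[i]=10<=B[j]=10 take 10, i++
i=1 j=0: A[i]=22>B[j]=10 take 10, j++
i=1 j=1: A[i]=22>B[j]=15 take 15, j++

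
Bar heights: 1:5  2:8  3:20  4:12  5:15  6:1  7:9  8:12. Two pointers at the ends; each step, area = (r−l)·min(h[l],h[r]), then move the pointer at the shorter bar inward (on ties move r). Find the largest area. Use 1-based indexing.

l=1 r=8: min(5,12)*7=35 best=35 *, l++
l=2 r=8: min(8,12)*6=48 best=48 *, l++
l=3 r=8: min(20,12)*5=60 best=60 *, r--
l=3 r=7: min(20,9)*4=36 best=60, r--
l=3 r=6: min(20,1)*3=3 best=60, r--
l=3 r=5: min(20,15)*2=30 best=60, r--
l=3 r=4: min(20,12)*1=12 best=60, r--

max area = 60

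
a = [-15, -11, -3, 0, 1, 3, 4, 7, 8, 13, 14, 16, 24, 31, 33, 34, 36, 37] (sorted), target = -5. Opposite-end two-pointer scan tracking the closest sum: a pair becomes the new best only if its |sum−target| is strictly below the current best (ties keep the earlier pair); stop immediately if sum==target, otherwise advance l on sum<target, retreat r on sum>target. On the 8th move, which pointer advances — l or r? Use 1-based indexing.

r

[1,18] -15+37=22 d=27 * → r--
[1,17] -15+36=21 d=26 * → r--
[1,16] -15+34=19 d=24 * → r--
[1,15] -15+33=18 d=23 * → r--
[1,14] -15+31=16 d=21 * → r--
[1,13] -15+24=9 d=14 * → r--
[1,12] -15+16=1 d=6 * → r--
[1,11] -15+14=-1 d=4 * → r--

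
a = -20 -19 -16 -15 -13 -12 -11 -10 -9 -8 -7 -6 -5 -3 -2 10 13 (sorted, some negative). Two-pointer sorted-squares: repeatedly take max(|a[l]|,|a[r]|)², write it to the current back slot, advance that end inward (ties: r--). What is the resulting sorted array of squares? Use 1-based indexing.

[1,17] |-20|>|13| out[17]=400 → l++
[2,17] |-19|>|13| out[16]=361 → l++
[3,17] |-16|>|13| out[15]=256 → l++
[4,17] |-15|>|13| out[14]=225 → l++
[5,17] |-13|<=|13| out[13]=169 → r--
[5,16] |-13|>|10| out[12]=169 → l++
[6,16] |-12|>|10| out[11]=144 → l++
[7,16] |-11|>|10| out[10]=121 → l++
[8,16] |-10|<=|10| out[9]=100 → r--
[8,15] |-10|>|-2| out[8]=100 → l++
[9,15] |-9|>|-2| out[7]=81 → l++
[10,15] |-8|>|-2| out[6]=64 → l++
[11,15] |-7|>|-2| out[5]=49 → l++
[12,15] |-6|>|-2| out[4]=36 → l++
[13,15] |-5|>|-2| out[3]=25 → l++
[14,15] |-3|>|-2| out[2]=9 → l++
[15,15] |-2|<=|-2| out[1]=4 → r--

[4, 9, 25, 36, 49, 64, 81, 100, 100, 121, 144, 169, 169, 225, 256, 361, 400]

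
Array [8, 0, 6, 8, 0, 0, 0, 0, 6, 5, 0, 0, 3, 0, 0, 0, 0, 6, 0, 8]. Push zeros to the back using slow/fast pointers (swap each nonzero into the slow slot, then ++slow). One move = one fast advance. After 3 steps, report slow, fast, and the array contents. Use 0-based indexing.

slow=0 fast=0: a[fast]=8≠0 swap→a[0]=8, slow++,fast++
slow=1 fast=1: a[fast]=0, fast++
slow=1 fast=2: a[fast]=6≠0 swap→a[1]=6, slow++,fast++

slow=2, fast=3, a=[8, 6, 0, 8, 0, 0, 0, 0, 6, 5, 0, 0, 3, 0, 0, 0, 0, 6, 0, 8]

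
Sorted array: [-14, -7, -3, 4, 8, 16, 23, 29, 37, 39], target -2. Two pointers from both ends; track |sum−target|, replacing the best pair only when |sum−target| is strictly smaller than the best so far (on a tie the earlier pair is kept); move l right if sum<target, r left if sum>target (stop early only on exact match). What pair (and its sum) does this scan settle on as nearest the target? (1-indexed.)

pair (-7, 4) with sum -3 (|Δ|=1)

l=1 r=10: -14+39=25 d=27 *, r--
l=1 r=9: -14+37=23 d=25 *, r--
l=1 r=8: -14+29=15 d=17 *, r--
l=1 r=7: -14+23=9 d=11 *, r--
l=1 r=6: -14+16=2 d=4 *, r--
l=1 r=5: -14+8=-6 d=4, l++
l=2 r=5: -7+8=1 d=3 *, r--
l=2 r=4: -7+4=-3 d=1 *, l++
l=3 r=4: -3+4=1 d=3, r--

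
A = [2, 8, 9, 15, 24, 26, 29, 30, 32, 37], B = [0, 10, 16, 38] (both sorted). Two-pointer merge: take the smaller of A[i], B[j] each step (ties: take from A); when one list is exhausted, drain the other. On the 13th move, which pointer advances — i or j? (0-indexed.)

i=0 j=0: A[i]=2>B[j]=0 take 0, j++
i=0 j=1: A[i]=2<=B[j]=10 take 2, i++
i=1 j=1: A[i]=8<=B[j]=10 take 8, i++
i=2 j=1: A[i]=9<=B[j]=10 take 9, i++
i=3 j=1: A[i]=15>B[j]=10 take 10, j++
i=3 j=2: A[i]=15<=B[j]=16 take 15, i++
i=4 j=2: A[i]=24>B[j]=16 take 16, j++
i=4 j=3: A[i]=24<=B[j]=38 take 24, i++
i=5 j=3: A[i]=26<=B[j]=38 take 26, i++
i=6 j=3: A[i]=29<=B[j]=38 take 29, i++
i=7 j=3: A[i]=30<=B[j]=38 take 30, i++
i=8 j=3: A[i]=32<=B[j]=38 take 32, i++
i=9 j=3: A[i]=37<=B[j]=38 take 37, i++

i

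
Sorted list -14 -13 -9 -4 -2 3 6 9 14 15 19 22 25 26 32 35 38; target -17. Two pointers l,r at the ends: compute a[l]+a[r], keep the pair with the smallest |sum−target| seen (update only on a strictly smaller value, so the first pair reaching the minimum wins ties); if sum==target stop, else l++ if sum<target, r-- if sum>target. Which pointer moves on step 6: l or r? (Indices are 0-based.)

r

l=0 r=16: -14+38=24 d=41 *, r--
l=0 r=15: -14+35=21 d=38 *, r--
l=0 r=14: -14+32=18 d=35 *, r--
l=0 r=13: -14+26=12 d=29 *, r--
l=0 r=12: -14+25=11 d=28 *, r--
l=0 r=11: -14+22=8 d=25 *, r--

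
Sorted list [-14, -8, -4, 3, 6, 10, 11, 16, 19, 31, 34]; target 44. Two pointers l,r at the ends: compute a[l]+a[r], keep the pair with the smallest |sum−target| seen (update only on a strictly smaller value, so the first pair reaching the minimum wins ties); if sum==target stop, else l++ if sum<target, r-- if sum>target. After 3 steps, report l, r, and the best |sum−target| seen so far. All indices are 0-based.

l=3, r=10, best |Δ|=14

l=0 r=10: -14+34=20 d=24 *, l++
l=1 r=10: -8+34=26 d=18 *, l++
l=2 r=10: -4+34=30 d=14 *, l++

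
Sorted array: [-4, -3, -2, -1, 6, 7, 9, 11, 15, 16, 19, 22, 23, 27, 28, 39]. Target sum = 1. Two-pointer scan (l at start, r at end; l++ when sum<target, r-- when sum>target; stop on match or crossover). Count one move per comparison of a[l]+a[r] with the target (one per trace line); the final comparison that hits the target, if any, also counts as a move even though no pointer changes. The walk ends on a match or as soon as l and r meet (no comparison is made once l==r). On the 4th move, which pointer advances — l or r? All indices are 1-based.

r

l=1 r=16: -4+39=35 >1, r--
l=1 r=15: -4+28=24 >1, r--
l=1 r=14: -4+27=23 >1, r--
l=1 r=13: -4+23=19 >1, r--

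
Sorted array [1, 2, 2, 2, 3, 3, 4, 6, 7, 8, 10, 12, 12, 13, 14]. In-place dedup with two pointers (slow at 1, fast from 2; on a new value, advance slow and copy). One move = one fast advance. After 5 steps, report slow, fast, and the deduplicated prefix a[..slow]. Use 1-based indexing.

slow=3, fast=7, prefix=[1, 2, 3]

slow=1 fast=2: a[fast]=2≠a[slow]=1 write a[2]=2, slow++,fast++
slow=2 fast=3: a[fast]=2=a[slow] dup, fast++
slow=2 fast=4: a[fast]=2=a[slow] dup, fast++
slow=2 fast=5: a[fast]=3≠a[slow]=2 write a[3]=3, slow++,fast++
slow=3 fast=6: a[fast]=3=a[slow] dup, fast++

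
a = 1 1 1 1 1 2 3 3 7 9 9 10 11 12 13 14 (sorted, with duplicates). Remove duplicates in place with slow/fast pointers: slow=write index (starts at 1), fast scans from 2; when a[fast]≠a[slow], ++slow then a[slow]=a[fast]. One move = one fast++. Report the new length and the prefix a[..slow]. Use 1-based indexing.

length 10; prefix = [1, 2, 3, 7, 9, 10, 11, 12, 13, 14]

(s=1,f=2) a[fast]=1=a[slow] dup → fast++
(s=1,f=3) a[fast]=1=a[slow] dup → fast++
(s=1,f=4) a[fast]=1=a[slow] dup → fast++
(s=1,f=5) a[fast]=1=a[slow] dup → fast++
(s=1,f=6) a[fast]=2≠a[slow]=1 write a[2]=2 → slow++,fast++
(s=2,f=7) a[fast]=3≠a[slow]=2 write a[3]=3 → slow++,fast++
(s=3,f=8) a[fast]=3=a[slow] dup → fast++
(s=3,f=9) a[fast]=7≠a[slow]=3 write a[4]=7 → slow++,fast++
(s=4,f=10) a[fast]=9≠a[slow]=7 write a[5]=9 → slow++,fast++
(s=5,f=11) a[fast]=9=a[slow] dup → fast++
(s=5,f=12) a[fast]=10≠a[slow]=9 write a[6]=10 → slow++,fast++
(s=6,f=13) a[fast]=11≠a[slow]=10 write a[7]=11 → slow++,fast++
(s=7,f=14) a[fast]=12≠a[slow]=11 write a[8]=12 → slow++,fast++
(s=8,f=15) a[fast]=13≠a[slow]=12 write a[9]=13 → slow++,fast++
(s=9,f=16) a[fast]=14≠a[slow]=13 write a[10]=14 → slow++,fast++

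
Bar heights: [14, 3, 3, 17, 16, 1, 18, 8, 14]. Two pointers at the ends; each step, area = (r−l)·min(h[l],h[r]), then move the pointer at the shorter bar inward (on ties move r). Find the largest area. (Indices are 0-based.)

l=0 r=8: min(14,14)*8=112 best=112 *, r--
l=0 r=7: min(14,8)*7=56 best=112, r--
l=0 r=6: min(14,18)*6=84 best=112, l++
l=1 r=6: min(3,18)*5=15 best=112, l++
l=2 r=6: min(3,18)*4=12 best=112, l++
l=3 r=6: min(17,18)*3=51 best=112, l++
l=4 r=6: min(16,18)*2=32 best=112, l++
l=5 r=6: min(1,18)*1=1 best=112, l++

max area = 112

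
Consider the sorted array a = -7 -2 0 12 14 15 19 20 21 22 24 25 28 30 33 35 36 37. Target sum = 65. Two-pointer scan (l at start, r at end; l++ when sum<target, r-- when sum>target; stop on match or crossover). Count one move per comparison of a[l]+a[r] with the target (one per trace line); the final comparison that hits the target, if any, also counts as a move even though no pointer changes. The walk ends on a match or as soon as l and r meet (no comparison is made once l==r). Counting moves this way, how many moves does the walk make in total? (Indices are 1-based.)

13 moves

[1,18] -7+37=30 <65 → l++
[2,18] -2+37=35 <65 → l++
[3,18] 0+37=37 <65 → l++
[4,18] 12+37=49 <65 → l++
[5,18] 14+37=51 <65 → l++
[6,18] 15+37=52 <65 → l++
[7,18] 19+37=56 <65 → l++
[8,18] 20+37=57 <65 → l++
[9,18] 21+37=58 <65 → l++
[10,18] 22+37=59 <65 → l++
[11,18] 24+37=61 <65 → l++
[12,18] 25+37=62 <65 → l++
[13,18] 28+37=65 → found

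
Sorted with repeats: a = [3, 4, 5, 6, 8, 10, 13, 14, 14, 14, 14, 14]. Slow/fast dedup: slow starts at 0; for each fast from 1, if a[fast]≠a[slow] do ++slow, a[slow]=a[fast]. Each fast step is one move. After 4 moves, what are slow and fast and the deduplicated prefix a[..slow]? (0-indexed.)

slow=4, fast=5, prefix=[3, 4, 5, 6, 8]

(s=0,f=1) a[fast]=4≠a[slow]=3 write a[1]=4 → slow++,fast++
(s=1,f=2) a[fast]=5≠a[slow]=4 write a[2]=5 → slow++,fast++
(s=2,f=3) a[fast]=6≠a[slow]=5 write a[3]=6 → slow++,fast++
(s=3,f=4) a[fast]=8≠a[slow]=6 write a[4]=8 → slow++,fast++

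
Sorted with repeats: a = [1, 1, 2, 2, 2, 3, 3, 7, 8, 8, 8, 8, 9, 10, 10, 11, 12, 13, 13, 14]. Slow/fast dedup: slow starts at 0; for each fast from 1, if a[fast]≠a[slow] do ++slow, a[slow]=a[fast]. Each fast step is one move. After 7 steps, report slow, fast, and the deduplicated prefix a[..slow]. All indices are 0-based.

slow=3, fast=8, prefix=[1, 2, 3, 7]

slow=0 fast=1: a[fast]=1=a[slow] dup, fast++
slow=0 fast=2: a[fast]=2≠a[slow]=1 write a[1]=2, slow++,fast++
slow=1 fast=3: a[fast]=2=a[slow] dup, fast++
slow=1 fast=4: a[fast]=2=a[slow] dup, fast++
slow=1 fast=5: a[fast]=3≠a[slow]=2 write a[2]=3, slow++,fast++
slow=2 fast=6: a[fast]=3=a[slow] dup, fast++
slow=2 fast=7: a[fast]=7≠a[slow]=3 write a[3]=7, slow++,fast++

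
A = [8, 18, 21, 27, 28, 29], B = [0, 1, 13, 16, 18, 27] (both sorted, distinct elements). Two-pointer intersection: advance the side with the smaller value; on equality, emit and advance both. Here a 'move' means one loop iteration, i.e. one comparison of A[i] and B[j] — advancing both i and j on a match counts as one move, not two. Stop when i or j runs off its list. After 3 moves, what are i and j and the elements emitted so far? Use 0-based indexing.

i=0 j=0: 8>0, j++
i=0 j=1: 8>1, j++
i=0 j=2: 8<13, i++

i=1, j=2, emitted=[]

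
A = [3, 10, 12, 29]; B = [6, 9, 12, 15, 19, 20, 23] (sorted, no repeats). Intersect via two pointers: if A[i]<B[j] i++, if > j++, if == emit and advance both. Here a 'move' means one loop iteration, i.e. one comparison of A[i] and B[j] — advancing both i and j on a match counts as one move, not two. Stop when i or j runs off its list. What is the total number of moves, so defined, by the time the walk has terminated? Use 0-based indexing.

[i=0,j=0] 3<6 → i++
[i=1,j=0] 10>6 → j++
[i=1,j=1] 10>9 → j++
[i=1,j=2] 10<12 → i++
[i=2,j=2] 12==12 emit → i++,j++
[i=3,j=3] 29>15 → j++
[i=3,j=4] 29>19 → j++
[i=3,j=5] 29>20 → j++
[i=3,j=6] 29>23 → j++

9 moves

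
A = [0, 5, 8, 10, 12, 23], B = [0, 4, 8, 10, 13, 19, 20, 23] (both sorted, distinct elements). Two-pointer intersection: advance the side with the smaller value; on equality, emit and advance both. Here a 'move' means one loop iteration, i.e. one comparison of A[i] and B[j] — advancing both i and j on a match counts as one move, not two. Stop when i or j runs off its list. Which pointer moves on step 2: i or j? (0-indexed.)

[i=0,j=0] 0==0 emit → i++,j++
[i=1,j=1] 5>4 → j++

j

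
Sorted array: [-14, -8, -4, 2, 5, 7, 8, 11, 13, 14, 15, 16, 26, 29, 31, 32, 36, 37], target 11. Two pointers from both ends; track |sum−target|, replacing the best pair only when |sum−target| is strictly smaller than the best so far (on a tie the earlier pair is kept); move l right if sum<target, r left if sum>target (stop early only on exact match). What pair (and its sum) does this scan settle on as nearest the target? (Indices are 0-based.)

[0,17] -14+37=23 d=12 * → r--
[0,16] -14+36=22 d=11 * → r--
[0,15] -14+32=18 d=7 * → r--
[0,14] -14+31=17 d=6 * → r--
[0,13] -14+29=15 d=4 * → r--
[0,12] -14+26=12 d=1 * → r--
[0,11] -14+16=2 d=9 → l++
[1,11] -8+16=8 d=3 → l++
[2,11] -4+16=12 d=1 → r--
[2,10] -4+15=11 d=0 * → stop

pair (-4, 15) with sum 11 (|Δ|=0)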